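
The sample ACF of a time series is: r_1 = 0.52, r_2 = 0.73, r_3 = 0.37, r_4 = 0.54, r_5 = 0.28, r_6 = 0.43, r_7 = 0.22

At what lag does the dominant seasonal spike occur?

2

The largest autocorrelation is r_2 = 0.73, with a weaker echo at lag 4 (0.54); the remaining lags stay at or below 0.52.
The dominant spike at lag 2 indicates a seasonal period of 2.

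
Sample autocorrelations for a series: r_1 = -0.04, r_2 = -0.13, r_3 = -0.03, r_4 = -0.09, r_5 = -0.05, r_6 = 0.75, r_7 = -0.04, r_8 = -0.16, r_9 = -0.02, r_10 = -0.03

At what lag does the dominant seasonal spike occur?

The largest autocorrelation is r_6 = 0.75; the remaining lags stay at or below -0.02.
The dominant spike at lag 6 indicates a seasonal period of 6.

6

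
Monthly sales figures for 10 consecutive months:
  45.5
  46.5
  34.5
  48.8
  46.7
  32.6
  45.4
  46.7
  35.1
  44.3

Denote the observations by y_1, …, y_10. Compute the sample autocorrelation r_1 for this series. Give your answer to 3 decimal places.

-0.445

Mean ȳ = (45.5 + 46.5 + 34.5 + 48.8 + 46.7 + 32.6 + 45.4 + 46.7 + 35.1 + 44.3)/10 = 42.6100
Numerator Σ_{t=1}^{9}(y_t−ȳ)(y_{t+1}−ȳ) = -146.0551
Denominator Σ(y_t−ȳ)² = 328.2690
r_1 = -146.0551 / 328.2690 = -0.445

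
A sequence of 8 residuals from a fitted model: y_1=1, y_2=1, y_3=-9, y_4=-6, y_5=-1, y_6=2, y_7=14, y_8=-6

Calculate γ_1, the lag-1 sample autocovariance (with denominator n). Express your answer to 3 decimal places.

Mean ȳ = (1 + 1 − 9 − 6 − 1 + 2 + 14 − 6)/8 = -0.5000
Deviations: 1.5000, 1.5000, -8.5000, -5.5000, -0.5000, 2.5000, 14.5000, -5.5000
Σ_{t=1}^{7}(y_t−ȳ)(y_{t+1}−ȳ) = -5.7500
γ_1 = -5.7500 / 8 = -0.719

-0.719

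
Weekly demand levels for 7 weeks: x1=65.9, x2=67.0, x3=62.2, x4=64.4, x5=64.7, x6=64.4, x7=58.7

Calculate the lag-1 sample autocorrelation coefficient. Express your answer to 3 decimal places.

-0.038

Mean x̄ = (65.9 + 67.0 + 62.2 + 64.4 + 64.7 + 64.4 + 58.7)/7 = 63.9000
Deviations from mean: 2.0000, 3.1000, -1.7000, 0.5000, 0.8000, 0.5000, -5.2000
Σ(x_t−x̄)(x_{t+1}−x̄) = (6.2000) + (-5.2700) + (-0.8500) + (0.4000) + (0.4000) + (-2.6000) = -1.7200
Denominator Σ(x_t−x̄)² = 44.6800
r_1 = -1.7200 / 44.6800 = -0.038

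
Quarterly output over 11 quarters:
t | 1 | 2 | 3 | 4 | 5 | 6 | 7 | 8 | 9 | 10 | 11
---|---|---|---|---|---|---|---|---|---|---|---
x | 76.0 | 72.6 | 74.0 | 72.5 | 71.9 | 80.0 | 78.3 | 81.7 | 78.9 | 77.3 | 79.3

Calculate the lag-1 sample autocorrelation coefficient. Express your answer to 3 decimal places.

Mean x̄ = (76.0 + 72.6 + 74.0 + 72.5 + 71.9 + 80.0 + 78.3 + 81.7 + 78.9 + 77.3 + 79.3)/11 = 76.5909
Numerator Σ_{t=1}^{10}(x_t−x̄)(x_{t+1}−x̄) = 56.4099
Denominator Σ(x_t−x̄)² = 115.5491
r_1 = 56.4099 / 115.5491 = 0.488

0.488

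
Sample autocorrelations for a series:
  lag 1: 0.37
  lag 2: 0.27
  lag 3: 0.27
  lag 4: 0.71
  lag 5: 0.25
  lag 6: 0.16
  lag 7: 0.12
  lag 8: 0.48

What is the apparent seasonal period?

The largest autocorrelation is r_4 = 0.71, with a weaker echo at lag 8 (0.48); the remaining lags stay at or below 0.37. The elevated value at lag 1 (0.37), dropping to 0.27 at lag 2, reflects decaying short-term dependence rather than seasonality.
The dominant spike at lag 4 indicates a seasonal period of 4.

4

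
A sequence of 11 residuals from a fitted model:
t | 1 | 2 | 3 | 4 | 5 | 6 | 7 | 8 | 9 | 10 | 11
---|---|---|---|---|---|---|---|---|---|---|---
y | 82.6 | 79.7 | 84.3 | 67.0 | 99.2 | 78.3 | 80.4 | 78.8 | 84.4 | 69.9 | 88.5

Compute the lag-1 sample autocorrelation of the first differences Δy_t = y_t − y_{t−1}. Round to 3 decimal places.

-0.721

First differences Δy: -2.9, 4.6, -17.3, 32.2, -20.9, 2.1, -1.6, 5.6, -14.5, 18.6
Mean of differences = 0.5900
Numerator Σ(Δy_t−Δȳ)(Δy_{t+1}−Δȳ) = -1724.6361
Denominator Σ(Δy_t−Δȳ)² = 2393.5690
r_1(Δy) = -1724.6361 / 2393.5690 = -0.721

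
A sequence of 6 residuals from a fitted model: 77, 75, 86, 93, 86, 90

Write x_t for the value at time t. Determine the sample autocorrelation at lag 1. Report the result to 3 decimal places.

Mean x̄ = (77 + 75 + 86 + 93 + 86 + 90)/6 = 84.5000
Deviations from mean: -7.5000, -9.5000, 1.5000, 8.5000, 1.5000, 5.5000
Σ(x_t−x̄)(x_{t+1}−x̄) = (71.2500) + (-14.2500) + (12.7500) + (12.7500) + (8.2500) = 90.7500
Denominator Σ(x_t−x̄)² = 253.5000
r_1 = 90.7500 / 253.5000 = 0.358

0.358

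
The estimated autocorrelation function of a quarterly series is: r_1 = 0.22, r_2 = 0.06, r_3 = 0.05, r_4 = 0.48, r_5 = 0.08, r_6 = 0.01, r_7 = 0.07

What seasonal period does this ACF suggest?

4

The largest autocorrelation is r_4 = 0.48; the remaining lags stay at or below 0.22. The elevated value at lag 1 (0.22), dropping to 0.06 at lag 2, reflects decaying short-term dependence rather than seasonality.
The dominant spike at lag 4 indicates a seasonal period of 4.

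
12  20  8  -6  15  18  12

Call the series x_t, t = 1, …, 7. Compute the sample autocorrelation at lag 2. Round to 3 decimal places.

Mean x̄ = (12 + 20 + 8 − 6 + 15 + 18 + 12)/7 = 11.2857
Deviations from mean: 0.7143, 8.7143, -3.2857, -17.2857, 3.7143, 6.7143, 0.7143
Σ(x_t−x̄)(x_{t+2}−x̄) = (-2.3469) + (-150.6327) + (-12.2041) + (-116.0612) + (2.6531) = -278.5918
Denominator Σ(x_t−x̄)² = 445.4286
r_2 = -278.5918 / 445.4286 = -0.625

-0.625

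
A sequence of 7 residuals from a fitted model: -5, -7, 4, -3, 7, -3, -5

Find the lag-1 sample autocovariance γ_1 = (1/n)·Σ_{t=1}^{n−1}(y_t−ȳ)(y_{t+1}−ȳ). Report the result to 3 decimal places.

Mean ȳ = (-5 − 7 + 4 − 3 + 7 − 3 − 5)/7 = -1.7143
Deviations: -3.2857, -5.2857, 5.7143, -1.2857, 8.7143, -1.2857, -3.2857
Σ_{t=1}^{6}(y_t−ȳ)(y_{t+1}−ȳ) = -38.3673
γ_1 = -38.3673 / 7 = -5.481

-5.481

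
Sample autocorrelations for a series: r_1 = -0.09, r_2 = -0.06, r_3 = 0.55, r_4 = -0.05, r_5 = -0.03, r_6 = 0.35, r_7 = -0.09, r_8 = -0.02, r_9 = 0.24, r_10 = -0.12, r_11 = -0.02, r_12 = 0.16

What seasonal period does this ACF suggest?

The largest autocorrelation is r_3 = 0.55, with weaker echoes at lags 6 (0.35), 9 (0.24) and 12 (0.16); the remaining lags stay at or below -0.02.
The dominant spike at lag 3 indicates a seasonal period of 3.

3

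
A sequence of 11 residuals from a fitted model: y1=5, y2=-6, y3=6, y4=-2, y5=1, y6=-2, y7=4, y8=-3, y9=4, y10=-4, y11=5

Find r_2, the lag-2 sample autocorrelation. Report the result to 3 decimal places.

Mean ȳ = (5 − 6 + 6 − 2 + 1 − 2 + 4 − 3 + 4 − 4 + 5)/11 = 0.7273
Numerator Σ_{t=1}^{9}(y_t−ȳ)(y_{t+2}−ȳ) = 103.1240
Denominator Σ(y_t−ȳ)² = 182.1818
r_2 = 103.1240 / 182.1818 = 0.566

0.566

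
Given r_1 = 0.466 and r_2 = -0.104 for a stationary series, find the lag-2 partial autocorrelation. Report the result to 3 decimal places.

φ_{22} = (r_2 − r_1²) / (1 − r_1²)
r_1² = (0.466)² = 0.217156
Numerator = -0.104 − 0.2172 = -0.3212; denominator = 1 − 0.2172 = 0.7828
φ_{22} = -0.3212 / 0.7828 = -0.410

-0.410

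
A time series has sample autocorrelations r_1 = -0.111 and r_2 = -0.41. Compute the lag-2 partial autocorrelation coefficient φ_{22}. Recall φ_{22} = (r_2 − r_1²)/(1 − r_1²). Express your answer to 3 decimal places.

φ_{22} = (r_2 − r_1²) / (1 − r_1²)
r_1² = (-0.111)² = 0.012321
Numerator = -0.41 − 0.0123 = -0.4223; denominator = 1 − 0.0123 = 0.9877
φ_{22} = -0.4223 / 0.9877 = -0.428

-0.428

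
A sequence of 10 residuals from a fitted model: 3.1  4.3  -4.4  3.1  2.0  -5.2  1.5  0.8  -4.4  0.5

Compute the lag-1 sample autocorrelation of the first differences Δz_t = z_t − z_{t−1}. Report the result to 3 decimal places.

-0.544

First differences Δz: 1.2, -8.7, 7.5, -1.1, -7.2, 6.7, -0.7, -5.2, 4.9
Mean of differences = -0.2889
Numerator Σ(Δz_t−Δz̄)(Δz_{t+1}−Δz̄) = -153.3868
Denominator Σ(Δz_t−Δz̄)² = 282.1089
r_1(Δz) = -153.3868 / 282.1089 = -0.544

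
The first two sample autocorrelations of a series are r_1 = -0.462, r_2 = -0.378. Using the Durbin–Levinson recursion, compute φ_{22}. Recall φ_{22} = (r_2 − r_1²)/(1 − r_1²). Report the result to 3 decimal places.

φ_{22} = (r_2 − r_1²) / (1 − r_1²)
r_1² = (-0.462)² = 0.213444
Numerator = -0.378 − 0.2134 = -0.5914; denominator = 1 − 0.2134 = 0.7866
φ_{22} = -0.5914 / 0.7866 = -0.752

-0.752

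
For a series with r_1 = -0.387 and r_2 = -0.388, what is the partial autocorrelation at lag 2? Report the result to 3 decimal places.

φ_{22} = (r_2 − r_1²) / (1 − r_1²)
r_1² = (-0.387)² = 0.149769
Numerator = -0.388 − 0.1498 = -0.5378; denominator = 1 − 0.1498 = 0.8502
φ_{22} = -0.5378 / 0.8502 = -0.632

-0.632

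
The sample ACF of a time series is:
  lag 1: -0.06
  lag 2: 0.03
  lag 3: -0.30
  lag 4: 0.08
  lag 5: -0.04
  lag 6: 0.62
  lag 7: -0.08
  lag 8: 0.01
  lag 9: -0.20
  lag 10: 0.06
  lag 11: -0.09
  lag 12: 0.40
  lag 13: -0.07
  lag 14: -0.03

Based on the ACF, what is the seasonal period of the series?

6

The largest autocorrelation is r_6 = 0.62, with a weaker echo at lag 12 (0.40); the remaining lags stay at or below 0.08.
The dominant spike at lag 6 indicates a seasonal period of 6.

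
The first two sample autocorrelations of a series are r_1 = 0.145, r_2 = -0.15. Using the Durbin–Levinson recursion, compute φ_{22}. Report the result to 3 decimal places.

φ_{22} = (r_2 − r_1²) / (1 − r_1²)
r_1² = (0.145)² = 0.021025
Numerator = -0.15 − 0.0210 = -0.1710; denominator = 1 − 0.0210 = 0.9790
φ_{22} = -0.1710 / 0.9790 = -0.175

-0.175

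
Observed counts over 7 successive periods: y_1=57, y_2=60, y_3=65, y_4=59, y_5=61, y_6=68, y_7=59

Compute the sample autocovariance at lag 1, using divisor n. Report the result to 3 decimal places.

Mean ȳ = (57 + 60 + 65 + 59 + 61 + 68 + 59)/7 = 61.2857
Σ_{t=1}^{6}(y_t−ȳ)(y_{t+1}−ȳ) = -24.3673
γ_1 = -24.3673 / 7 = -3.481

-3.481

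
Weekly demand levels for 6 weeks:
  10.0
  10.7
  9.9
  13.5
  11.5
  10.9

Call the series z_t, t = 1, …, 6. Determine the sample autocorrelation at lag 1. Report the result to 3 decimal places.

Mean z̄ = (10.0 + 10.7 + 9.9 + 13.5 + 11.5 + 10.9)/6 = 11.0833
Deviations from mean: -1.0833, -0.3833, -1.1833, 2.4167, 0.4167, -0.1833
Σ(z_t−z̄)(z_{t+1}−z̄) = (0.4153) + (0.4536) + (-2.8597) + (1.0069) + (-0.0764) = -1.0603
Denominator Σ(z_t−z̄)² = 8.7683
r_1 = -1.0603 / 8.7683 = -0.121

-0.121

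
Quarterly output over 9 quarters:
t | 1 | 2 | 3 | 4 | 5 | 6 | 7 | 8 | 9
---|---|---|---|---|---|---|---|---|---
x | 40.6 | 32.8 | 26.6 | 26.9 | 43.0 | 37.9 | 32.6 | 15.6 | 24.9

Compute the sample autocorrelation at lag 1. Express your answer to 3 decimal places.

Mean x̄ = (40.6 + 32.8 + 26.6 + 26.9 + 43.0 + 37.9 + 32.6 + 15.6 + 24.9)/9 = 31.2111
Numerator Σ_{t=1}^{8}(x_t−x̄)(x_{t+1}−x̄) = 141.6332
Denominator Σ(x_t−x̄)² = 599.7089
r_1 = 141.6332 / 599.7089 = 0.236

0.236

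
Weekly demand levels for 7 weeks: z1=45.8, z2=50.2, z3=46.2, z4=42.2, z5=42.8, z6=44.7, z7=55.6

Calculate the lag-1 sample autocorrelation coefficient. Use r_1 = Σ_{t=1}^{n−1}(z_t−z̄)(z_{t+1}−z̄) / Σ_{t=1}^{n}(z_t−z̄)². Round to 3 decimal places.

0.042

Mean z̄ = (45.8 + 50.2 + 46.2 + 42.2 + 42.8 + 44.7 + 55.6)/7 = 46.7857
Deviations from mean: -0.9857, 3.4143, -0.5857, -4.5857, -3.9857, -2.0857, 8.8143
Σ(z_t−z̄)(z_{t+1}−z̄) = (-3.3655) + (-1.9998) + (2.6859) + (18.2773) + (8.3131) + (-18.3841) = 5.5269
Denominator Σ(z_t−z̄)² = 131.9286
r_1 = 5.5269 / 131.9286 = 0.042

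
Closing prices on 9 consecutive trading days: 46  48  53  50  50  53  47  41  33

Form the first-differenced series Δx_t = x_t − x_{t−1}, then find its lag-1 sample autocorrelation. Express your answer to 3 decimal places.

First differences Δx: 2, 5, -3, 0, 3, -6, -6, -8
Mean of differences = -1.6250
Numerator Σ(Δx_t−Δx̄)(Δx_{t+1}−Δx̄) = 46.9844
Denominator Σ(Δx_t−Δx̄)² = 161.8750
r_1(Δx) = 46.9844 / 161.8750 = 0.290

0.290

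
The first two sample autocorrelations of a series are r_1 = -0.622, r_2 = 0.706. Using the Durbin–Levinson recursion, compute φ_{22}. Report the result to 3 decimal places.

φ_{22} = (r_2 − r_1²) / (1 − r_1²)
r_1² = (-0.622)² = 0.386884
Numerator = 0.706 − 0.3869 = 0.3191; denominator = 1 − 0.3869 = 0.6131
φ_{22} = 0.3191 / 0.6131 = 0.520

0.520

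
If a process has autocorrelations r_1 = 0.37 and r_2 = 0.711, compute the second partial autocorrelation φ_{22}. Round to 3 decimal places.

φ_{22} = (r_2 − r_1²) / (1 − r_1²)
r_1² = (0.37)² = 0.1369
Numerator = 0.711 − 0.1369 = 0.5741; denominator = 1 − 0.1369 = 0.8631
φ_{22} = 0.5741 / 0.8631 = 0.665

0.665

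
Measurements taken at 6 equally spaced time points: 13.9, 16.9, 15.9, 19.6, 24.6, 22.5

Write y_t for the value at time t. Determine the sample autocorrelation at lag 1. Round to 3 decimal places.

Mean ȳ = (13.9 + 16.9 + 15.9 + 19.6 + 24.6 + 22.5)/6 = 18.9000
Deviations from mean: -5.0000, -2.0000, -3.0000, 0.7000, 5.7000, 3.6000
Σ(y_t−ȳ)(y_{t+1}−ȳ) = (10.0000) + (6.0000) + (-2.1000) + (3.9900) + (20.5200) = 38.4100
Denominator Σ(y_t−ȳ)² = 83.9400
r_1 = 38.4100 / 83.9400 = 0.458

0.458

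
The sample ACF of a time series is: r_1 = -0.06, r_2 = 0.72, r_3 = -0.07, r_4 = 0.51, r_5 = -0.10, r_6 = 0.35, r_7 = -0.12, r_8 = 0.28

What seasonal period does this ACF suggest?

2

The largest autocorrelation is r_2 = 0.72, with weaker echoes at lags 4 (0.51), 6 (0.35) and 8 (0.28); the remaining lags stay at or below -0.06.
The dominant spike at lag 2 indicates a seasonal period of 2.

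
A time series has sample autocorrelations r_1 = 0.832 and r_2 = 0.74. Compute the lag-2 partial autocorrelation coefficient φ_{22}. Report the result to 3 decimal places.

0.155

φ_{22} = (r_2 − r_1²) / (1 − r_1²)
r_1² = (0.832)² = 0.692224
Numerator = 0.74 − 0.6922 = 0.0478; denominator = 1 − 0.6922 = 0.3078
φ_{22} = 0.0478 / 0.3078 = 0.155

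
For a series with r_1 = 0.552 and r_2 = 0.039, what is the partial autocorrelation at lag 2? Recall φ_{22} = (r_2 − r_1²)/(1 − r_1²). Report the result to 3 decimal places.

φ_{22} = (r_2 − r_1²) / (1 − r_1²)
r_1² = (0.552)² = 0.304704
Numerator = 0.039 − 0.3047 = -0.2657; denominator = 1 − 0.3047 = 0.6953
φ_{22} = -0.2657 / 0.6953 = -0.382

-0.382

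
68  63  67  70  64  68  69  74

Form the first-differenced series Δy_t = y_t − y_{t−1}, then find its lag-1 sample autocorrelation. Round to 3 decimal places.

-0.382

First differences Δy: -5, 4, 3, -6, 4, 1, 5
Mean of differences = 0.8571
Numerator Σ(Δy_t−Δȳ)(Δy_{t+1}−Δȳ) = -46.8776
Denominator Σ(Δy_t−Δȳ)² = 122.8571
r_1(Δy) = -46.8776 / 122.8571 = -0.382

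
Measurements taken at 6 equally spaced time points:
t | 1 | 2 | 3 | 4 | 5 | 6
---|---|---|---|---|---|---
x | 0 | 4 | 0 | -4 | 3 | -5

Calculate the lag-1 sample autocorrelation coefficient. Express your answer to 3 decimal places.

Mean x̄ = (0 + 4 + 0 − 4 + 3 − 5)/6 = -0.3333
Deviations from mean: 0.3333, 4.3333, 0.3333, -3.6667, 3.3333, -4.6667
Σ(x_t−x̄)(x_{t+1}−x̄) = (1.4444) + (1.4444) + (-1.2222) + (-12.2222) + (-15.5556) = -26.1111
Denominator Σ(x_t−x̄)² = 65.3333
r_1 = -26.1111 / 65.3333 = -0.400

-0.400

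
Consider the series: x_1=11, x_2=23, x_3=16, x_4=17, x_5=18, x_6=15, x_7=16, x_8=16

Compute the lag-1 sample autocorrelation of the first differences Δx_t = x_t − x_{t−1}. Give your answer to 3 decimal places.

-0.454

First differences Δx: 12, -7, 1, 1, -3, 1, 0
Mean of differences = 0.7143
Numerator Σ(Δx_t−Δx̄)(Δx_{t+1}−Δx̄) = -91.5102
Denominator Σ(Δx_t−Δx̄)² = 201.4286
r_1(Δx) = -91.5102 / 201.4286 = -0.454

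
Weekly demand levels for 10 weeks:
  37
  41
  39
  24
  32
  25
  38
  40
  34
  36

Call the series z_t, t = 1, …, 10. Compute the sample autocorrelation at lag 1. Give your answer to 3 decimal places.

Mean z̄ = (37 + 41 + 39 + 24 + 32 + 25 + 38 + 40 + 34 + 36)/10 = 34.6000
Numerator Σ_{t=1}^{9}(z_t−z̄)(z_{t+1}−z̄) = 31.0400
Denominator Σ(z_t−z̄)² = 320.4000
r_1 = 31.0400 / 320.4000 = 0.097

0.097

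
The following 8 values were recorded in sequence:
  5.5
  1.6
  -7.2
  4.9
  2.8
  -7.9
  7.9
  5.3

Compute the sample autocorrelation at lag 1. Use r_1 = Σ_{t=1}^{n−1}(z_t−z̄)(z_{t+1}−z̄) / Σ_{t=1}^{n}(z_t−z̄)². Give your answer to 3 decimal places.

Mean z̄ = (5.5 + 1.6 − 7.2 + 4.9 + 2.8 − 7.9 + 7.9 + 5.3)/8 = 1.6125
Σ(z_t−z̄)(z_{t+1}−z̄) = (-0.0486) + (0.1102) + (-28.9711) + (3.9039) + (-11.2961) + (-59.8098) + (23.1852) = -72.9264
Denominator Σ(z_t−z̄)² = 248.6088
r_1 = -72.9264 / 248.6088 = -0.293

-0.293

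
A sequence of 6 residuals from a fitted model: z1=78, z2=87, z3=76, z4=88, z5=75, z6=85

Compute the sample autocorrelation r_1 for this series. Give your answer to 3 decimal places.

Mean z̄ = (78 + 87 + 76 + 88 + 75 + 85)/6 = 81.5000
Deviations from mean: -3.5000, 5.5000, -5.5000, 6.5000, -6.5000, 3.5000
Σ(z_t−z̄)(z_{t+1}−z̄) = (-19.2500) + (-30.2500) + (-35.7500) + (-42.2500) + (-22.7500) = -150.2500
Denominator Σ(z_t−z̄)² = 169.5000
r_1 = -150.2500 / 169.5000 = -0.886

-0.886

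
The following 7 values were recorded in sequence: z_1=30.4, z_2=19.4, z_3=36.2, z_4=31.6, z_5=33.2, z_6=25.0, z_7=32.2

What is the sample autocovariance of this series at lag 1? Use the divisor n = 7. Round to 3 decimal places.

Mean z̄ = (30.4 + 19.4 + 36.2 + 31.6 + 33.2 + 25.0 + 32.2)/7 = 29.7143
Σ_{t=1}^{6}(z_t−z̄)(z_{t+1}−z̄) = -83.3159
γ_1 = -83.3159 / 7 = -11.902

-11.902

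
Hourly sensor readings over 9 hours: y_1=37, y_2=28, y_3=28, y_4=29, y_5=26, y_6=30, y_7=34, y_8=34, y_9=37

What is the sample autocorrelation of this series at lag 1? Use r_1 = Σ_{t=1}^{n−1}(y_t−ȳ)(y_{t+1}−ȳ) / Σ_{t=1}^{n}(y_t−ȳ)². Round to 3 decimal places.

Mean ȳ = (37 + 28 + 28 + 29 + 26 + 30 + 34 + 34 + 37)/9 = 31.4444
Numerator Σ_{t=1}^{8}(y_t−ȳ)(y_{t+1}−ȳ) = 39.3580
Denominator Σ(y_t−ȳ)² = 136.2222
r_1 = 39.3580 / 136.2222 = 0.289

0.289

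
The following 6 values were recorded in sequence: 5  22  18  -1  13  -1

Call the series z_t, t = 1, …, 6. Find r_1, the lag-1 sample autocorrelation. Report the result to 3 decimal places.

Mean z̄ = (5 + 22 + 18 − 1 + 13 − 1)/6 = 9.3333
Deviations from mean: -4.3333, 12.6667, 8.6667, -10.3333, 3.6667, -10.3333
Σ(z_t−z̄)(z_{t+1}−z̄) = (-54.8889) + (109.7778) + (-89.5556) + (-37.8889) + (-37.8889) = -110.4444
Denominator Σ(z_t−z̄)² = 481.3333
r_1 = -110.4444 / 481.3333 = -0.229

-0.229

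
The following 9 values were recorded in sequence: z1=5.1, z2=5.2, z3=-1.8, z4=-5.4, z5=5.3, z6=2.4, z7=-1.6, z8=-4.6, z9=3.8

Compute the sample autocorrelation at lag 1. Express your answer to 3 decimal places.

-0.023

Mean z̄ = (5.1 + 5.2 − 1.8 − 5.4 + 5.3 + 2.4 − 1.6 − 4.6 + 3.8)/9 = 0.9333
Numerator Σ_{t=1}^{8}(z_t−z̄)(z_{t+1}−z̄) = -3.3844
Denominator Σ(z_t−z̄)² = 149.6200
r_1 = -3.3844 / 149.6200 = -0.023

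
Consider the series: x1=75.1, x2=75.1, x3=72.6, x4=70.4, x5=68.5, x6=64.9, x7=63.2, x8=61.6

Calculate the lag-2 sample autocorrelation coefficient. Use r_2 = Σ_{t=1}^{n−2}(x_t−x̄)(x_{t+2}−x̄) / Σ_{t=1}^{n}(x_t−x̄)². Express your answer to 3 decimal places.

Mean x̄ = (75.1 + 75.1 + 72.6 + 70.4 + 68.5 + 64.9 + 63.2 + 61.6)/8 = 68.9250
Numerator Σ_{t=1}^{6}(x_t−x̄)(x_{t+2}−x̄) = 56.2188
Denominator Σ(x_t−x̄)² = 194.7550
r_2 = 56.2188 / 194.7550 = 0.289

0.289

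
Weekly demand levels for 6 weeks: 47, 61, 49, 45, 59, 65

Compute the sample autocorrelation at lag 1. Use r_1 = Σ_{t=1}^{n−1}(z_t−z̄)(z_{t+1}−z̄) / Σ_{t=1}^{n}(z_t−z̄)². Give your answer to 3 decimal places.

Mean z̄ = (47 + 61 + 49 + 45 + 59 + 65)/6 = 54.3333
Deviations from mean: -7.3333, 6.6667, -5.3333, -9.3333, 4.6667, 10.6667
Σ(z_t−z̄)(z_{t+1}−z̄) = (-48.8889) + (-35.5556) + (49.7778) + (-43.5556) + (49.7778) = -28.4444
Denominator Σ(z_t−z̄)² = 349.3333
r_1 = -28.4444 / 349.3333 = -0.081

-0.081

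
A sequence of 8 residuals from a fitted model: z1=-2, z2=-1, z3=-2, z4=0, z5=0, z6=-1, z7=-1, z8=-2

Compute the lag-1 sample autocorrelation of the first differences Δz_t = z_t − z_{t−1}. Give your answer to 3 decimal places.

-0.375

First differences Δz: 1, -1, 2, 0, -1, 0, -1
Mean of differences = 0.0000
Numerator Σ(Δz_t−Δz̄)(Δz_{t+1}−Δz̄) = -3.0000
Denominator Σ(Δz_t−Δz̄)² = 8.0000
r_1(Δz) = -3.0000 / 8.0000 = -0.375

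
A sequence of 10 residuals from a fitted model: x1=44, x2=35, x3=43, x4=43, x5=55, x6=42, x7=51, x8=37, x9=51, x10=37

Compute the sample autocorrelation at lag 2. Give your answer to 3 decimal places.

Mean x̄ = (44 + 35 + 43 + 43 + 55 + 42 + 51 + 37 + 51 + 37)/10 = 43.8000
Numerator Σ_{t=1}^{8}(x_t−x̄)(x_{t+2}−x̄) = 190.3200
Denominator Σ(x_t−x̄)² = 403.6000
r_2 = 190.3200 / 403.6000 = 0.472

0.472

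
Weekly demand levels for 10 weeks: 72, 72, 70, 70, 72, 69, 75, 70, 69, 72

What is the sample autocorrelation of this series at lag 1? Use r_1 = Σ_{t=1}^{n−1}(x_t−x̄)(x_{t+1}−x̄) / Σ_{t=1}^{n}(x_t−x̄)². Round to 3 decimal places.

-0.450

Mean x̄ = (72 + 72 + 70 + 70 + 72 + 69 + 75 + 70 + 69 + 72)/10 = 71.1000
Numerator Σ_{t=1}^{9}(x_t−x̄)(x_{t+1}−x̄) = -13.9100
Denominator Σ(x_t−x̄)² = 30.9000
r_1 = -13.9100 / 30.9000 = -0.450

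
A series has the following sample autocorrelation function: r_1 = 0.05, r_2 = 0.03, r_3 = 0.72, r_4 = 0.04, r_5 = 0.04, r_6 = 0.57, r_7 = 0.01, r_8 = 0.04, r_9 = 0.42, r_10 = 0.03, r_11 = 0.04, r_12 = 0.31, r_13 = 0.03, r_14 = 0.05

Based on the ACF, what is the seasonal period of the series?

3

The largest autocorrelation is r_3 = 0.72, with weaker echoes at lags 6 (0.57), 9 (0.42) and 12 (0.31); the remaining lags stay at or below 0.05.
The dominant spike at lag 3 indicates a seasonal period of 3.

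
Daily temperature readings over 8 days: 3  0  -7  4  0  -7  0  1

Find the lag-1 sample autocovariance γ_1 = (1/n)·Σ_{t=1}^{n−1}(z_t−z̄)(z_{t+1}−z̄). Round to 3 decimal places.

Mean z̄ = (3 + 0 − 7 + 4 + 0 − 7 + 0 + 1)/8 = -0.7500
Σ_{t=1}^{7}(z_t−z̄)(z_{t+1}−z̄) = -36.0625
γ_1 = -36.0625 / 8 = -4.508

-4.508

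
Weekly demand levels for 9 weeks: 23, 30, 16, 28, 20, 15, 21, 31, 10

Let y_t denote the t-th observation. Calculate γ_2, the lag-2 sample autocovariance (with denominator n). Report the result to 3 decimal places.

Mean ȳ = (23 + 30 + 16 + 28 + 20 + 15 + 21 + 31 + 10)/9 = 21.5556
Σ_{t=1}^{7}(y_t−ȳ)(y_{t+2}−ȳ) = -41.8395
γ_2 = -41.8395 / 9 = -4.649

-4.649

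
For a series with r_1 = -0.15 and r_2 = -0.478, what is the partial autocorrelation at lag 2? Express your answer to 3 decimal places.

φ_{22} = (r_2 − r_1²) / (1 − r_1²)
r_1² = (-0.15)² = 0.0225
Numerator = -0.478 − 0.0225 = -0.5005; denominator = 1 − 0.0225 = 0.9775
φ_{22} = -0.5005 / 0.9775 = -0.512

-0.512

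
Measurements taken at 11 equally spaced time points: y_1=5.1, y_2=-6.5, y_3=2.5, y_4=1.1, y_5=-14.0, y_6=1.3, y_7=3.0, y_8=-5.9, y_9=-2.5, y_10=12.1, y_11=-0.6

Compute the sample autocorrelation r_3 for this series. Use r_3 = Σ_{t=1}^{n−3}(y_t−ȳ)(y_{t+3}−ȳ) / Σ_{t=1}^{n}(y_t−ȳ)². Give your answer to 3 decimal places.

Mean ȳ = (5.1 − 6.5 + 2.5 + 1.1 − 14.0 + 1.3 + 3.0 − 5.9 − 2.5 + 12.1 − 0.6)/11 = -0.4000
Numerator Σ_{t=1}^{8}(y_t−ȳ)(y_{t+3}−ȳ) = 216.0700
Denominator Σ(y_t−ȳ)² = 468.4800
r_3 = 216.0700 / 468.4800 = 0.461

0.461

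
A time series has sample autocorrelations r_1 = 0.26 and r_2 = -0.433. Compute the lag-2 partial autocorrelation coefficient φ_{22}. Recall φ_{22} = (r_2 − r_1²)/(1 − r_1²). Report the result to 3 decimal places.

-0.537

φ_{22} = (r_2 − r_1²) / (1 − r_1²)
r_1² = (0.26)² = 0.0676
Numerator = -0.433 − 0.0676 = -0.5006; denominator = 1 − 0.0676 = 0.9324
φ_{22} = -0.5006 / 0.9324 = -0.537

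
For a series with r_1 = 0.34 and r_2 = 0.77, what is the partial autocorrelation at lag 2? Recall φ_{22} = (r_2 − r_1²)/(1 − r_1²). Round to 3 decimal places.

0.740

φ_{22} = (r_2 − r_1²) / (1 − r_1²)
r_1² = (0.34)² = 0.1156
Numerator = 0.77 − 0.1156 = 0.6544; denominator = 1 − 0.1156 = 0.8844
φ_{22} = 0.6544 / 0.8844 = 0.740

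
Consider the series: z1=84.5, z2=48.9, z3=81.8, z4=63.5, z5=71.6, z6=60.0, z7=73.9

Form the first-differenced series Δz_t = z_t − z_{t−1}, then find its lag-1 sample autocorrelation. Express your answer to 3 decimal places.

First differences Δz: -35.6, 32.9, -18.3, 8.1, -11.6, 13.9
Mean of differences = -1.7667
Numerator Σ(Δz_t−Δz̄)(Δz_{t+1}−Δz̄) = -2160.2511
Denominator Σ(Δz_t−Δz̄)² = 3059.3133
r_1(Δz) = -2160.2511 / 3059.3133 = -0.706

-0.706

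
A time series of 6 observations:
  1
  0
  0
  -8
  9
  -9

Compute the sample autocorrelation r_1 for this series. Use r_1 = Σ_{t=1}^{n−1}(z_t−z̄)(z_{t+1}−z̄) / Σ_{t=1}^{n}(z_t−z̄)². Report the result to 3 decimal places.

-0.700

Mean z̄ = (1 + 0 + 0 − 8 + 9 − 9)/6 = -1.1667
Deviations from mean: 2.1667, 1.1667, 1.1667, -6.8333, 10.1667, -7.8333
Numerator Σ_{t=1}^{5}(z_t−z̄)(z_{t+1}−z̄) = -153.1944
Denominator Σ(z_t−z̄)² = 218.8333
r_1 = -153.1944 / 218.8333 = -0.700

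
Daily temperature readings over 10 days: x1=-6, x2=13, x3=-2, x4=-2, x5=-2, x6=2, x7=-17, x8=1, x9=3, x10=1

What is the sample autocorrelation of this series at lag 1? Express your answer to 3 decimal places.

-0.291

Mean x̄ = (-6 + 13 − 2 − 2 − 2 + 2 − 17 + 1 + 3 + 1)/10 = -0.9000
Numerator Σ_{t=1}^{9}(x_t−x̄)(x_{t+1}−x̄) = -149.4100
Denominator Σ(x_t−x̄)² = 512.9000
r_1 = -149.4100 / 512.9000 = -0.291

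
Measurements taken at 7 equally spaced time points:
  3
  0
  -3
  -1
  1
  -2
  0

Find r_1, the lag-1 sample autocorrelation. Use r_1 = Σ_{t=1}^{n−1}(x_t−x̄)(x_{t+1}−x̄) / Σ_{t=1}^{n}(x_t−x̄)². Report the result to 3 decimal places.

-0.064

Mean x̄ = (3 + 0 − 3 − 1 + 1 − 2 + 0)/7 = -0.2857
Deviations from mean: 3.2857, 0.2857, -2.7143, -0.7143, 1.2857, -1.7143, 0.2857
Numerator Σ_{t=1}^{6}(x_t−x̄)(x_{t+1}−x̄) = -1.5102
Denominator Σ(x_t−x̄)² = 23.4286
r_1 = -1.5102 / 23.4286 = -0.064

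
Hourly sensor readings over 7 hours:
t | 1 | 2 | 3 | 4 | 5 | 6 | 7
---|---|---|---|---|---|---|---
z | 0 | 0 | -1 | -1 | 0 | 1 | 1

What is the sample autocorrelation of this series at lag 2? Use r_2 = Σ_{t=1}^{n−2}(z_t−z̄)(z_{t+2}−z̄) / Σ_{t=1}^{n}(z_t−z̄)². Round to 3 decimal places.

Mean z̄ = (0 + 0 − 1 − 1 + 0 + 1 + 1)/7 = 0.0000
Deviations from mean: 0.0000, 0.0000, -1.0000, -1.0000, 0.0000, 1.0000, 1.0000
Numerator Σ_{t=1}^{5}(z_t−z̄)(z_{t+2}−z̄) = -1.0000
Denominator Σ(z_t−z̄)² = 4.0000
r_2 = -1.0000 / 4.0000 = -0.250

-0.250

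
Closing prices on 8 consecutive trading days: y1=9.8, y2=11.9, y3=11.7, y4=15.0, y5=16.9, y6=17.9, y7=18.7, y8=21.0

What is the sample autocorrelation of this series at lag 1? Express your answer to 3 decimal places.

0.591

Mean ȳ = (9.8 + 11.9 + 11.7 + 15.0 + 16.9 + 17.9 + 18.7 + 21.0)/8 = 15.3625
Deviations from mean: -5.5625, -3.4625, -3.6625, -0.3625, 1.5375, 2.5375, 3.3375, 5.6375
Σ(y_t−ȳ)(y_{t+1}−ȳ) = (19.2602) + (12.6814) + (1.3277) + (-0.5573) + (3.9014) + (8.4689) + (18.8152) = 63.8973
Denominator Σ(y_t−ȳ)² = 108.1988
r_1 = 63.8973 / 108.1988 = 0.591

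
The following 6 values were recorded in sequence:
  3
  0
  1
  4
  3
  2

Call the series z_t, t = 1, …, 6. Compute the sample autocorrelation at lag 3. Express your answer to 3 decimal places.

-0.008

Mean z̄ = (3 + 0 + 1 + 4 + 3 + 2)/6 = 2.1667
Deviations from mean: 0.8333, -2.1667, -1.1667, 1.8333, 0.8333, -0.1667
Σ(z_t−z̄)(z_{t+3}−z̄) = (1.5278) + (-1.8056) + (0.1944) = -0.0833
Denominator Σ(z_t−z̄)² = 10.8333
r_3 = -0.0833 / 10.8333 = -0.008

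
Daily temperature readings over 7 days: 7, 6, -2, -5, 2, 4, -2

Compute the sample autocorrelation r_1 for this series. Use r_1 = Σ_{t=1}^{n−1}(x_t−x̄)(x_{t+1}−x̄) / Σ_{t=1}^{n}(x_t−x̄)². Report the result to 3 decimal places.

0.168

Mean x̄ = (7 + 6 − 2 − 5 + 2 + 4 − 2)/7 = 1.4286
Σ(x_t−x̄)(x_{t+1}−x̄) = (25.4694) + (-15.6735) + (22.0408) + (-3.6735) + (1.4694) + (-8.8163) = 20.8163
Denominator Σ(x_t−x̄)² = 123.7143
r_1 = 20.8163 / 123.7143 = 0.168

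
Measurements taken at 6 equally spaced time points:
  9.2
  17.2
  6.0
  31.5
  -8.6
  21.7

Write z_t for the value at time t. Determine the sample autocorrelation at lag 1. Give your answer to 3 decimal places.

Mean z̄ = (9.2 + 17.2 + 6.0 + 31.5 − 8.6 + 21.7)/6 = 12.8333
Σ(z_t−z̄)(z_{t+1}−z̄) = (-15.8656) + (-29.8389) + (-127.5556) + (-400.0889) + (-190.0422) = -763.3911
Denominator Σ(z_t−z̄)² = 965.4133
r_1 = -763.3911 / 965.4133 = -0.791

-0.791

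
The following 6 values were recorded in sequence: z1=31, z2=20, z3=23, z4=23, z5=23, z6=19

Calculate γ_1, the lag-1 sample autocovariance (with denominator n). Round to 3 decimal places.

-3.921

Mean z̄ = (31 + 20 + 23 + 23 + 23 + 19)/6 = 23.1667
Σ_{t=1}^{5}(z_t−z̄)(z_{t+1}−z̄) = -23.5278
γ_1 = -23.5278 / 6 = -3.921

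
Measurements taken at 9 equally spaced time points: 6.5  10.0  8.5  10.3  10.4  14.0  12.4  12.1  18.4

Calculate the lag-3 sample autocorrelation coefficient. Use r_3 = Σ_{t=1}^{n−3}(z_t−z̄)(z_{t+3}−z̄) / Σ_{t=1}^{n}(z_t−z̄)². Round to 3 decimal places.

0.167

Mean z̄ = (6.5 + 10.0 + 8.5 + 10.3 + 10.4 + 14.0 + 12.4 + 12.1 + 18.4)/9 = 11.4000
Σ(z_t−z̄)(z_{t+3}−z̄) = (5.3900) + (1.4000) + (-7.5400) + (-1.1000) + (-0.7000) + (18.2000) = 15.6500
Denominator Σ(z_t−z̄)² = 93.8400
r_3 = 15.6500 / 93.8400 = 0.167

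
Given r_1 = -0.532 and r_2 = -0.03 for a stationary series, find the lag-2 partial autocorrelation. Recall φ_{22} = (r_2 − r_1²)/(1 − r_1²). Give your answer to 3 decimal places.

φ_{22} = (r_2 − r_1²) / (1 − r_1²)
r_1² = (-0.532)² = 0.283024
Numerator = -0.03 − 0.2830 = -0.3130; denominator = 1 − 0.2830 = 0.7170
φ_{22} = -0.3130 / 0.7170 = -0.437

-0.437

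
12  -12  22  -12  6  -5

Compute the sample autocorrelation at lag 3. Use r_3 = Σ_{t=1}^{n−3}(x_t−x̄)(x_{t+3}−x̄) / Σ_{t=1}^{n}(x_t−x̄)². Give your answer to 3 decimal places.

Mean x̄ = (12 − 12 + 22 − 12 + 6 − 5)/6 = 1.8333
Deviations from mean: 10.1667, -13.8333, 20.1667, -13.8333, 4.1667, -6.8333
Σ(x_t−x̄)(x_{t+3}−x̄) = (-140.6389) + (-57.6389) + (-137.8056) = -336.0833
Denominator Σ(x_t−x̄)² = 956.8333
r_3 = -336.0833 / 956.8333 = -0.351

-0.351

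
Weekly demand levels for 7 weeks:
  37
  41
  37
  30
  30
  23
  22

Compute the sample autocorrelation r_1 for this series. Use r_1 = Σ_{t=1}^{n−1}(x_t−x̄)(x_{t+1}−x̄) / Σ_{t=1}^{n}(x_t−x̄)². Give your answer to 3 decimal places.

0.605

Mean x̄ = (37 + 41 + 37 + 30 + 30 + 23 + 22)/7 = 31.4286
Deviations from mean: 5.5714, 9.5714, 5.5714, -1.4286, -1.4286, -8.4286, -9.4286
Numerator Σ_{t=1}^{6}(x_t−x̄)(x_{t+1}−x̄) = 192.2449
Denominator Σ(x_t−x̄)² = 317.7143
r_1 = 192.2449 / 317.7143 = 0.605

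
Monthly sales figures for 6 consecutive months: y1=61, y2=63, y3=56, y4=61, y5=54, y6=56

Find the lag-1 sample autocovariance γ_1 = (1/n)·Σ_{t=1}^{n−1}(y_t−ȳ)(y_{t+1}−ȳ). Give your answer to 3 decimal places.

-1.042

Mean ȳ = (61 + 63 + 56 + 61 + 54 + 56)/6 = 58.5000
Σ_{t=1}^{5}(y_t−ȳ)(y_{t+1}−ȳ) = -6.2500
γ_1 = -6.2500 / 6 = -1.042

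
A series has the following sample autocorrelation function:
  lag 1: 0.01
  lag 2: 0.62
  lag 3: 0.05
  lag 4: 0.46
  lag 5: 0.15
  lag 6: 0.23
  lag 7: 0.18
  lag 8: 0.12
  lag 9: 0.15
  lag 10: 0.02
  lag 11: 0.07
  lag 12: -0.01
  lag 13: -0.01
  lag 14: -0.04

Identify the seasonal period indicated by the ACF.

The largest autocorrelation is r_2 = 0.62, with weaker echoes at lags 4 (0.46) and 6 (0.23); the remaining lags stay at or below 0.18.
The dominant spike at lag 2 indicates a seasonal period of 2.

2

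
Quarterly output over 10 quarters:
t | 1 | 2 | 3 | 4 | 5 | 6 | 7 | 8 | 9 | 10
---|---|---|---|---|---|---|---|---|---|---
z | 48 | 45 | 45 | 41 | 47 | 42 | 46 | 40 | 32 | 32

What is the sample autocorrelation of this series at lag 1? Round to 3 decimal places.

0.438

Mean z̄ = (48 + 45 + 45 + 41 + 47 + 42 + 46 + 40 + 32 + 32)/10 = 41.8000
Numerator Σ_{t=1}^{9}(z_t−z̄)(z_{t+1}−z̄) = 131.3600
Denominator Σ(z_t−z̄)² = 299.6000
r_1 = 131.3600 / 299.6000 = 0.438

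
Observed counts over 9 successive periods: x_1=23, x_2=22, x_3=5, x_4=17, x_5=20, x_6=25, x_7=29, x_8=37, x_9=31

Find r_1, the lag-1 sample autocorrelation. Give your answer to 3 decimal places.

Mean x̄ = (23 + 22 + 5 + 17 + 20 + 25 + 29 + 37 + 31)/9 = 23.2222
Numerator Σ_{t=1}^{8}(x_t−x̄)(x_{t+1}−x̄) = 347.2840
Denominator Σ(x_t−x̄)² = 669.5556
r_1 = 347.2840 / 669.5556 = 0.519

0.519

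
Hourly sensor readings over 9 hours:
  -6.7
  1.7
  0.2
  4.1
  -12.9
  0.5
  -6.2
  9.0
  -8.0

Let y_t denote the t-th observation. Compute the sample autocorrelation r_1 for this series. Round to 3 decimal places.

-0.561

Mean ȳ = (-6.7 + 1.7 + 0.2 + 4.1 − 12.9 + 0.5 − 6.2 + 9.0 − 8.0)/9 = -2.0333
Numerator Σ_{t=1}^{8}(y_t−ȳ)(y_{t+1}−ȳ) = -211.9244
Denominator Σ(y_t−ȳ)² = 377.5200
r_1 = -211.9244 / 377.5200 = -0.561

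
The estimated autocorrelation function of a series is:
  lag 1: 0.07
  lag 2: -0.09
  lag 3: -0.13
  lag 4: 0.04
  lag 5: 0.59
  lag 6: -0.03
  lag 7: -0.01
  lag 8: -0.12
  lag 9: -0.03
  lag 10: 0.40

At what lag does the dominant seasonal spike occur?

The largest autocorrelation is r_5 = 0.59, with a weaker echo at lag 10 (0.40); the remaining lags stay at or below 0.07.
The dominant spike at lag 5 indicates a seasonal period of 5.

5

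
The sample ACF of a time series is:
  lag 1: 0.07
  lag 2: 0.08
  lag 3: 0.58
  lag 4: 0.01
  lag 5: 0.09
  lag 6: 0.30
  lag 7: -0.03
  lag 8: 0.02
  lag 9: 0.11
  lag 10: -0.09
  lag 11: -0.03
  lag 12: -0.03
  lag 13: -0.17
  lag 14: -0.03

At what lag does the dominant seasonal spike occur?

The largest autocorrelation is r_3 = 0.58, with a weaker echo at lag 6 (0.30); the remaining lags stay at or below 0.11.
The dominant spike at lag 3 indicates a seasonal period of 3.

3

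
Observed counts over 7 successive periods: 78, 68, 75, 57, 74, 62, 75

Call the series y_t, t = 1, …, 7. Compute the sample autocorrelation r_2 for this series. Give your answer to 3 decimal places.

Mean ȳ = (78 + 68 + 75 + 57 + 74 + 62 + 75)/7 = 69.8571
Deviations from mean: 8.1429, -1.8571, 5.1429, -12.8571, 4.1429, -7.8571, 5.1429
Σ(y_t−ȳ)(y_{t+2}−ȳ) = (41.8776) + (23.8776) + (21.3061) + (101.0204) + (21.3061) = 209.3878
Denominator Σ(y_t−ȳ)² = 366.8571
r_2 = 209.3878 / 366.8571 = 0.571

0.571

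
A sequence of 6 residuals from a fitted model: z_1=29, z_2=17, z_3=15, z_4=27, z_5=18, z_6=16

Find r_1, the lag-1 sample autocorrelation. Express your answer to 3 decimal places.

Mean z̄ = (29 + 17 + 15 + 27 + 18 + 16)/6 = 20.3333
Deviations from mean: 8.6667, -3.3333, -5.3333, 6.6667, -2.3333, -4.3333
Σ(z_t−z̄)(z_{t+1}−z̄) = (-28.8889) + (17.7778) + (-35.5556) + (-15.5556) + (10.1111) = -52.1111
Denominator Σ(z_t−z̄)² = 183.3333
r_1 = -52.1111 / 183.3333 = -0.284

-0.284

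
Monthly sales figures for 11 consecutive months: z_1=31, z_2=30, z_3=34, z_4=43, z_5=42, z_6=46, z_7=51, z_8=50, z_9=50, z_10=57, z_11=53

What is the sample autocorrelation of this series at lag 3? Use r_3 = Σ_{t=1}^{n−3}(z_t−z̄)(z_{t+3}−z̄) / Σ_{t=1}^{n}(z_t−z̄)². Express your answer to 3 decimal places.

Mean z̄ = (31 + 30 + 34 + 43 + 42 + 46 + 51 + 50 + 50 + 57 + 53)/11 = 44.2727
Numerator Σ_{t=1}^{8}(z_t−z̄)(z_{t+3}−z̄) = 155.5041
Denominator Σ(z_t−z̄)² = 844.1818
r_3 = 155.5041 / 844.1818 = 0.184

0.184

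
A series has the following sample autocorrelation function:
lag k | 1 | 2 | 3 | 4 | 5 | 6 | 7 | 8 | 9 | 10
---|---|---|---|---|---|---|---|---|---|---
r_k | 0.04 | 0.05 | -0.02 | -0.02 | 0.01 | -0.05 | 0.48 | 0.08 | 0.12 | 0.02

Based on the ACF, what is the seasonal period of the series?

The largest autocorrelation is r_7 = 0.48; the remaining lags stay at or below 0.12.
The dominant spike at lag 7 indicates a seasonal period of 7.

7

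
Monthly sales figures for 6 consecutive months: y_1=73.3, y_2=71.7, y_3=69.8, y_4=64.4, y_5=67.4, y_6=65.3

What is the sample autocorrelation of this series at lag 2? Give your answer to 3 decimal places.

0.082

Mean ȳ = (73.3 + 71.7 + 69.8 + 64.4 + 67.4 + 65.3)/6 = 68.6500
Deviations from mean: 4.6500, 3.0500, 1.1500, -4.2500, -1.2500, -3.3500
Numerator Σ_{t=1}^{4}(y_t−ȳ)(y_{t+2}−ȳ) = 5.1850
Denominator Σ(y_t−ȳ)² = 63.0950
r_2 = 5.1850 / 63.0950 = 0.082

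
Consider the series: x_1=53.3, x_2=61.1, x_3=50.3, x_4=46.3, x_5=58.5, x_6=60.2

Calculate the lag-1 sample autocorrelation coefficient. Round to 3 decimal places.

Mean x̄ = (53.3 + 61.1 + 50.3 + 46.3 + 58.5 + 60.2)/6 = 54.9500
Deviations from mean: -1.6500, 6.1500, -4.6500, -8.6500, 3.5500, 5.2500
Σ(x_t−x̄)(x_{t+1}−x̄) = (-10.1475) + (-28.5975) + (40.2225) + (-30.7075) + (18.6375) = -10.5925
Denominator Σ(x_t−x̄)² = 177.1550
r_1 = -10.5925 / 177.1550 = -0.060

-0.060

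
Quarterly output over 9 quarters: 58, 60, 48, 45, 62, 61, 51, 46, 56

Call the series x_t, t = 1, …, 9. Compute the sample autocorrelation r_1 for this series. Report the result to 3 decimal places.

Mean x̄ = (58 + 60 + 48 + 45 + 62 + 61 + 51 + 46 + 56)/9 = 54.1111
Numerator Σ_{t=1}^{8}(x_t−x̄)(x_{t+1}−x̄) = 13.5432
Denominator Σ(x_t−x̄)² = 358.8889
r_1 = 13.5432 / 358.8889 = 0.038

0.038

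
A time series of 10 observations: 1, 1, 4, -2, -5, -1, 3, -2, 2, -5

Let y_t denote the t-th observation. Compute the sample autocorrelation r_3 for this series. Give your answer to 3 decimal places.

-0.300

Mean ȳ = (1 + 1 + 4 − 2 − 5 − 1 + 3 − 2 + 2 − 5)/10 = -0.4000
Σ(y_t−ȳ)(y_{t+3}−ȳ) = (-2.2400) + (-6.4400) + (-2.6400) + (-5.4400) + (7.3600) + (-1.4400) + (-15.6400) = -26.4800
Denominator Σ(y_t−ȳ)² = 88.4000
r_3 = -26.4800 / 88.4000 = -0.300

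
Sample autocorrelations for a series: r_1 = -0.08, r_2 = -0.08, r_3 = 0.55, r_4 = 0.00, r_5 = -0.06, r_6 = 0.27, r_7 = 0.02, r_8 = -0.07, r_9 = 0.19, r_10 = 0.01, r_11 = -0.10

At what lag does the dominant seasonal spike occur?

The largest autocorrelation is r_3 = 0.55, with weaker echoes at lags 6 (0.27) and 9 (0.19); the remaining lags stay at or below 0.02.
The dominant spike at lag 3 indicates a seasonal period of 3.

3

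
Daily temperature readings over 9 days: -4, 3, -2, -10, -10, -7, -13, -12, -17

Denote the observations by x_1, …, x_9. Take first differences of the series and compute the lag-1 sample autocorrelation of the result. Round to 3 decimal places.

-0.272

First differences Δx: 7, -5, -8, 0, 3, -6, 1, -5
Mean of differences = -1.6250
Numerator Σ(Δx_t−Δx̄)(Δx_{t+1}−Δx̄) = -51.0156
Denominator Σ(Δx_t−Δx̄)² = 187.8750
r_1(Δx) = -51.0156 / 187.8750 = -0.272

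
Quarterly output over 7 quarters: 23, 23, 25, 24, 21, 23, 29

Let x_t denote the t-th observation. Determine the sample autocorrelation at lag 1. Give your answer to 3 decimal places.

-0.053

Mean x̄ = (23 + 23 + 25 + 24 + 21 + 23 + 29)/7 = 24.0000
Σ(x_t−x̄)(x_{t+1}−x̄) = (1.0000) + (-1.0000) + (0.0000) + (0.0000) + (3.0000) + (-5.0000) = -2.0000
Denominator Σ(x_t−x̄)² = 38.0000
r_1 = -2.0000 / 38.0000 = -0.053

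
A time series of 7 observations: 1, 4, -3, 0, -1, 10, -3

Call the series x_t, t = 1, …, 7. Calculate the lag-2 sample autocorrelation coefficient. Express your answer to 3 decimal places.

Mean x̄ = (1 + 4 − 3 + 0 − 1 + 10 − 3)/7 = 1.1429
Deviations from mean: -0.1429, 2.8571, -4.1429, -1.1429, -2.1429, 8.8571, -4.1429
Σ(x_t−x̄)(x_{t+2}−x̄) = (0.5918) + (-3.2653) + (8.8776) + (-10.1224) + (8.8776) = 4.9592
Denominator Σ(x_t−x̄)² = 126.8571
r_2 = 4.9592 / 126.8571 = 0.039

0.039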